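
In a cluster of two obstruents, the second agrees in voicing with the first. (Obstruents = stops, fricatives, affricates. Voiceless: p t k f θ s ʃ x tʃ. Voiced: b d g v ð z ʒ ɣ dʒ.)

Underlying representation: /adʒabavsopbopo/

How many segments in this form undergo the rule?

2

/s/ after /v/ (voiced) → [z]
/b/ after /p/ (voiceless) → [p]
2 segments change.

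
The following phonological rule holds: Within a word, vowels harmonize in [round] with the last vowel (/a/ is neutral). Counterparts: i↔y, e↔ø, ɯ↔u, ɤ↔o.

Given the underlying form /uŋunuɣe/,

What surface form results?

[ɯŋɯnɯɣe]

/u/ harmonizes with /e/ ([-round]) → [ɯ]
/u/ harmonizes with /e/ ([-round]) → [ɯ]
/u/ harmonizes with /e/ ([-round]) → [ɯ]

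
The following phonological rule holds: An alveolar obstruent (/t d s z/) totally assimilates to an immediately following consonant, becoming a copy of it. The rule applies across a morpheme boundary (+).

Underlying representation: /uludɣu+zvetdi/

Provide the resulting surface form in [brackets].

/d/ before /ɣ/ → [ɣ] (total assimilation)
/z/ before /v/ → [v] (total assimilation)
/t/ before /d/ → [d] (total assimilation)

[uluɣɣu+vveddi]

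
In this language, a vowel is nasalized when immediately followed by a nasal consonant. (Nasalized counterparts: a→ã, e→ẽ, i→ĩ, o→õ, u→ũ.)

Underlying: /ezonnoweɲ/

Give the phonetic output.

/o/ before nasal /n/ → [õ]
/e/ before nasal /ɲ/ → [ẽ]

[ezõnnowẽɲ]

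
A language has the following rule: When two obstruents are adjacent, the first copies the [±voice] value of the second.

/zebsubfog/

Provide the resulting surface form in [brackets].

[zepsupfog]

/b/ before /s/ (voiceless) → [p]
/b/ before /f/ (voiceless) → [p]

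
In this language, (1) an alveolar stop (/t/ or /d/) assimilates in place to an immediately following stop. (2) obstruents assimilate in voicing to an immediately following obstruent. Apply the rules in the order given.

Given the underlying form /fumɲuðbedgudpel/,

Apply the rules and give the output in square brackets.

Rule 1: /d/ before /g/ (velar) → [g]
Rule 1: /d/ before /p/ (labial) → [b]
After rule 1: fumɲuðbeggubpel
Rule 2: /b/ before /p/ (voiceless) → [p]

[fumɲuðbegguppel]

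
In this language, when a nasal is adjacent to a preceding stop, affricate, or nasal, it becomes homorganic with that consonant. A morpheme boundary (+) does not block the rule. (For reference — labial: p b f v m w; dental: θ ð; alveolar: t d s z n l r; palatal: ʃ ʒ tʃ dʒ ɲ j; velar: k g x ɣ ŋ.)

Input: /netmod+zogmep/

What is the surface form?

[netnod+zogŋep]

/m/ after /t/ (alveolar) → [n]
/m/ after /g/ (velar) → [ŋ]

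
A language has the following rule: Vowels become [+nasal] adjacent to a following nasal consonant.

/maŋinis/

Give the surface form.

[mãŋĩnis]

/a/ before nasal /ŋ/ → [ã]
/i/ before nasal /n/ → [ĩ]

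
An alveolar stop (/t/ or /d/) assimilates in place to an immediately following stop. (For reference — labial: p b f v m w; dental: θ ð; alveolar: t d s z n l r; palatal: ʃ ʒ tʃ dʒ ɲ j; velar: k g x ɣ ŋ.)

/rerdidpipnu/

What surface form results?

[rerdibpipnu]

/d/ before /p/ (labial) → [b]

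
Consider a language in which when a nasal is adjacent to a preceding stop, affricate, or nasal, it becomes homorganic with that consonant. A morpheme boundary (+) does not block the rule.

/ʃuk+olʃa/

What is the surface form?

no segment meets the rule's conditions; no change.

[ʃuk+olʃa]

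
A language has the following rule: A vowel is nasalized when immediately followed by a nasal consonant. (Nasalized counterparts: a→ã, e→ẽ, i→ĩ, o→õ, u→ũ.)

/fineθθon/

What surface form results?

/i/ before nasal /n/ → [ĩ]
/o/ before nasal /n/ → [õ]

[fĩneθθõn]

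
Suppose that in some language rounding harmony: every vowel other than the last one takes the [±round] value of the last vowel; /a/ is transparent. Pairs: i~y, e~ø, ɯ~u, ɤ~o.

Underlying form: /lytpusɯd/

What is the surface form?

[litpɯsɯd]

/y/ harmonizes with /ɯ/ ([-round]) → [i]
/u/ harmonizes with /ɯ/ ([-round]) → [ɯ]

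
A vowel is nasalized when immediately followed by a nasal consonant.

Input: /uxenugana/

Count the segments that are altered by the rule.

/e/ before nasal /n/ → [ẽ]
/a/ before nasal /n/ → [ã]
2 segments change.

2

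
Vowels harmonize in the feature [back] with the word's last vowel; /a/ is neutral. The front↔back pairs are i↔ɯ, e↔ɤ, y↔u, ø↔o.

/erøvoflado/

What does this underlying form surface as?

[ɤrovoflado]

/e/ harmonizes with /o/ ([+back]) → [ɤ]
/ø/ harmonizes with /o/ ([+back]) → [o]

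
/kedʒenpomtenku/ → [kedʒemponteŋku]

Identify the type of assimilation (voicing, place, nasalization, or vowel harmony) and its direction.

place assimilation, regressive

/n/→[m] /m/→[n] /n/→[ŋ].
Each target copies a feature from the following segment, so the direction is regressive.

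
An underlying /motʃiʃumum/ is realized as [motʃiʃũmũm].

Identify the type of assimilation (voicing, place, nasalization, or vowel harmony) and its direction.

nasalization, regressive

/u/→[ũ] /u/→[ũ].
Each target copies a feature from the following segment, so the direction is regressive.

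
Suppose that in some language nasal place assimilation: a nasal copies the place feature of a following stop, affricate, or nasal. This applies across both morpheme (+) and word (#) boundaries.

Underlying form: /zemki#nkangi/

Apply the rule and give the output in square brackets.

[zeŋki#ŋkaŋgi]

/m/ before /k/ (velar) → [ŋ]
/n/ before /k/ (velar) → [ŋ]
/n/ before /g/ (velar) → [ŋ]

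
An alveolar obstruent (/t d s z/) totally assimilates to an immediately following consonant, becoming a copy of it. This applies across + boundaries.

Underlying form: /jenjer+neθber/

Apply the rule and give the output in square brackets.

[jenjer+neθber]

no segment meets the rule's conditions; no change.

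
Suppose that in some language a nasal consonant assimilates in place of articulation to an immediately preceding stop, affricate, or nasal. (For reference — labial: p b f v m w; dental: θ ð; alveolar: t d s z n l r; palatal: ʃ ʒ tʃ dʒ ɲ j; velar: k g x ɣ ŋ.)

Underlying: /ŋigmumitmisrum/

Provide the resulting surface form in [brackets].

/m/ after /g/ (velar) → [ŋ]
/m/ after /t/ (alveolar) → [n]

[ŋigŋumitnisrum]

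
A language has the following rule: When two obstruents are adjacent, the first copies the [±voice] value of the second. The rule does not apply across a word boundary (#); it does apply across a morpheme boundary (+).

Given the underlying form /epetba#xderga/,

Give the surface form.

/t/ before /b/ (voiced) → [d]
/x/ before /d/ (voiced) → [ɣ]

[epedba#ɣderga]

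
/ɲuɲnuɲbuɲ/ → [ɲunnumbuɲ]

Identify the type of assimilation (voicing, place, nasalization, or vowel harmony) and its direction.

place assimilation, regressive

/ɲ/→[n] /ɲ/→[m].
Each target copies a feature from the following segment, so the direction is regressive.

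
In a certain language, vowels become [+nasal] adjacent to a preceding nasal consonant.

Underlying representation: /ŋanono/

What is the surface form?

/a/ after nasal /ŋ/ → [ã]
/o/ after nasal /n/ → [õ]
/o/ after nasal /n/ → [õ]

[ŋãnõnõ]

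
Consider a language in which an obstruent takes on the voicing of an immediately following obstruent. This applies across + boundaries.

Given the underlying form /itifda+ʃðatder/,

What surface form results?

/f/ before /d/ (voiced) → [v]
/ʃ/ before /ð/ (voiced) → [ʒ]
/t/ before /d/ (voiced) → [d]

[itivda+ʒðadder]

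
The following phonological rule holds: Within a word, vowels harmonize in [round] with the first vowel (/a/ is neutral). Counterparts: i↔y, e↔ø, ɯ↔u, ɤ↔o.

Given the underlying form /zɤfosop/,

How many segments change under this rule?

2

/o/ harmonizes with /ɤ/ ([-round]) → [ɤ]
/o/ harmonizes with /ɤ/ ([-round]) → [ɤ]
2 segments change.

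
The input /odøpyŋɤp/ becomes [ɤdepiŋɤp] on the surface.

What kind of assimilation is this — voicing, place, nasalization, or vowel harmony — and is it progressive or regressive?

vowel harmony, regressive

/o/→[ɤ] /ø/→[e] /y/→[i].
Vowels agree with the last vowel, so the harmony is regressive.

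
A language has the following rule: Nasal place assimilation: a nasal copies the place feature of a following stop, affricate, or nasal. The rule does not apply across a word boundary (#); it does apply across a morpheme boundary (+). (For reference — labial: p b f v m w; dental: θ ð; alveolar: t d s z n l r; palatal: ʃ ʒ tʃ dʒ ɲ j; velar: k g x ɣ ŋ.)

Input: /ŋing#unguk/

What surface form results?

/n/ before /g/ (velar) → [ŋ]
/n/ before /g/ (velar) → [ŋ]

[ŋiŋg#uŋguk]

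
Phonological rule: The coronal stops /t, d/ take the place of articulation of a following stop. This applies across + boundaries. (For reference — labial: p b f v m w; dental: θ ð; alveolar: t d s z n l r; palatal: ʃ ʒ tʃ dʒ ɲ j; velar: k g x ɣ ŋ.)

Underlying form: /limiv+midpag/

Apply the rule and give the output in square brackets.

/d/ before /p/ (labial) → [b]

[limiv+mibpag]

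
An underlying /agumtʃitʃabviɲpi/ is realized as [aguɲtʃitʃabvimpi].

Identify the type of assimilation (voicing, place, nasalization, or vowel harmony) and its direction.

/m/→[ɲ] /ɲ/→[m].
Each target copies a feature from the following segment, so the direction is regressive.

place assimilation, regressive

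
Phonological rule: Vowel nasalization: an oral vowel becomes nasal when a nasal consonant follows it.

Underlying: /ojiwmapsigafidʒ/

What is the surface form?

[ojiwmapsigafidʒ]

no segment meets the rule's conditions; no change.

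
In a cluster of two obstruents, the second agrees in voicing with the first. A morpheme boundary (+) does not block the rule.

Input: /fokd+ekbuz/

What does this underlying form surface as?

[fokt+ekpuz]

/d/ after /k/ (voiceless) → [t]
/b/ after /k/ (voiceless) → [p]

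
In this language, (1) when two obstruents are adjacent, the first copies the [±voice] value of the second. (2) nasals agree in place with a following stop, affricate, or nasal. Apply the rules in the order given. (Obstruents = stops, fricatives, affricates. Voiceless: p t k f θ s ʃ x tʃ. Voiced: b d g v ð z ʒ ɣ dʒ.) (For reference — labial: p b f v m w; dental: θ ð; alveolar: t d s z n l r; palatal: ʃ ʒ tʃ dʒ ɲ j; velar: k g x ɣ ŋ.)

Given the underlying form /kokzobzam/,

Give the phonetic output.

[kogzobzam]

Rule 1: /k/ before /z/ (voiced) → [g]
After rule 1: kogzobzam
Rule 2: no segment meets the rule's conditions; no change.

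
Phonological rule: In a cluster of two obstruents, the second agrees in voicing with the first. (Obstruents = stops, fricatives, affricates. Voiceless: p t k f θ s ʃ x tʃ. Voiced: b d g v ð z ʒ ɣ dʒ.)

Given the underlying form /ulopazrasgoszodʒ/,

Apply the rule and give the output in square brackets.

/g/ after /s/ (voiceless) → [k]
/z/ after /s/ (voiceless) → [s]

[ulopazraskossodʒ]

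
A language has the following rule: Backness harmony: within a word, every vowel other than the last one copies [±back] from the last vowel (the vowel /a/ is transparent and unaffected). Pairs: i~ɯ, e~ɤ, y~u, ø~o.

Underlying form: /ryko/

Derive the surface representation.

[ruko]

/y/ harmonizes with /o/ ([+back]) → [u]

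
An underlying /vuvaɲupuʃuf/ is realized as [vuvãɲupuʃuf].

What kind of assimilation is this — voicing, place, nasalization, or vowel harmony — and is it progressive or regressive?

nasalization, regressive

/a/→[ã].
Each target copies a feature from the following segment, so the direction is regressive.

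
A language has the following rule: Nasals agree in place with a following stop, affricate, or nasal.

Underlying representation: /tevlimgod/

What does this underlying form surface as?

/m/ before /g/ (velar) → [ŋ]

[tevliŋgod]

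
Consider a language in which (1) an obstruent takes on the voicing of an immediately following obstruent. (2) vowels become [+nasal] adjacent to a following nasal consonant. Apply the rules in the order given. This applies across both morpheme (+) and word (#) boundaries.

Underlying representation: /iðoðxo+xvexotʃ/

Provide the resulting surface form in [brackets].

Rule 1: /ð/ before /x/ (voiceless) → [θ]
Rule 1: /x/ before /v/ (voiced) → [ɣ]
After rule 1: iðoθxo+ɣvexotʃ
Rule 2: no segment meets the rule's conditions; no change.

[iðoθxo+ɣvexotʃ]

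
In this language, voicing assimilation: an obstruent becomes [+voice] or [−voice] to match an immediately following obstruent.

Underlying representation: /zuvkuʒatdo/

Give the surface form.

/v/ before /k/ (voiceless) → [f]
/t/ before /d/ (voiced) → [d]

[zufkuʒaddo]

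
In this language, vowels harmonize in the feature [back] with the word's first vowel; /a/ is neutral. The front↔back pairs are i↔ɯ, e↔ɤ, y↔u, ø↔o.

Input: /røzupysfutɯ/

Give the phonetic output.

/u/ harmonizes with /ø/ ([-back]) → [y]
/u/ harmonizes with /ø/ ([-back]) → [y]
/ɯ/ harmonizes with /ø/ ([-back]) → [i]

[røzypysfyti]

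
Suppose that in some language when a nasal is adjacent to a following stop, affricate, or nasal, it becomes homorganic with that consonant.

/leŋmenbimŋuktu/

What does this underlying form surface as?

[lemmembiŋŋuktu]

/ŋ/ before /m/ (labial) → [m]
/n/ before /b/ (labial) → [m]
/m/ before /ŋ/ (velar) → [ŋ]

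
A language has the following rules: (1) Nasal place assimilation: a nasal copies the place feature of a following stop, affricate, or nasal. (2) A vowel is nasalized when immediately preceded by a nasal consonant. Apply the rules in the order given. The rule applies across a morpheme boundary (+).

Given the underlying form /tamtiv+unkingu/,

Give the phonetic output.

Rule 1: /m/ before /t/ (alveolar) → [n]
Rule 1: /n/ before /k/ (velar) → [ŋ]
Rule 1: /n/ before /g/ (velar) → [ŋ]
After rule 1: tantiv+uŋkiŋgu
Rule 2: no segment meets the rule's conditions; no change.

[tantiv+uŋkiŋgu]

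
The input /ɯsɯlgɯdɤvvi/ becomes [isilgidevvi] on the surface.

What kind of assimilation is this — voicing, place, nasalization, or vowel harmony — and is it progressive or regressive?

/ɯ/→[i] /ɯ/→[i] /ɯ/→[i] /ɤ/→[e].
Vowels agree with the last vowel, so the harmony is regressive.

vowel harmony, regressive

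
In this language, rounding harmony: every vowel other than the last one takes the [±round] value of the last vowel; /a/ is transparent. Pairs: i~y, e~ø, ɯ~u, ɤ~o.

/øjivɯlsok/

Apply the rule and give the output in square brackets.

[øjyvulsok]

/i/ harmonizes with /o/ ([+round]) → [y]
/ɯ/ harmonizes with /o/ ([+round]) → [u]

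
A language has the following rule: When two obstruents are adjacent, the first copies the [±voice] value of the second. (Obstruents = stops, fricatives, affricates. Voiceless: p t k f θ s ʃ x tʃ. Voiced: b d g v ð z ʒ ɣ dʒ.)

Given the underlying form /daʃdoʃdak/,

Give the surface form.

[daʒdoʒdak]

/ʃ/ before /d/ (voiced) → [ʒ]
/ʃ/ before /d/ (voiced) → [ʒ]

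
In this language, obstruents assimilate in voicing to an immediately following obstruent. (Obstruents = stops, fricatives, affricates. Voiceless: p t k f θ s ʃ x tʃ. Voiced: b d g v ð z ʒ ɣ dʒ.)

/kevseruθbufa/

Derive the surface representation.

/v/ before /s/ (voiceless) → [f]
/θ/ before /b/ (voiced) → [ð]

[kefseruðbufa]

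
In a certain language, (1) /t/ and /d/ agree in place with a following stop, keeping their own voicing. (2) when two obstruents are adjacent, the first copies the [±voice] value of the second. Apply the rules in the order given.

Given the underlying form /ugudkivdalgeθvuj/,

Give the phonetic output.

Rule 1: /d/ before /k/ (velar) → [g]
After rule 1: ugugkivdalgeθvuj
Rule 2: /g/ before /k/ (voiceless) → [k]
Rule 2: /θ/ before /v/ (voiced) → [ð]

[ugukkivdalgeðvuj]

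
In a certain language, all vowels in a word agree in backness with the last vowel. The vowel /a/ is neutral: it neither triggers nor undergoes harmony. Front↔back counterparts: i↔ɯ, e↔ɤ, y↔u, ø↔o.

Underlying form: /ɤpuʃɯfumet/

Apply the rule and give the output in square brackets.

[epyʃifymet]

/ɤ/ harmonizes with /e/ ([-back]) → [e]
/u/ harmonizes with /e/ ([-back]) → [y]
/ɯ/ harmonizes with /e/ ([-back]) → [i]
/u/ harmonizes with /e/ ([-back]) → [y]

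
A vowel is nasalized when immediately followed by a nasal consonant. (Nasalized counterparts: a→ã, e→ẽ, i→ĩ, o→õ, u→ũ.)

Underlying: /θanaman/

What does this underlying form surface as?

/a/ before nasal /n/ → [ã]
/a/ before nasal /m/ → [ã]
/a/ before nasal /n/ → [ã]

[θãnãmãn]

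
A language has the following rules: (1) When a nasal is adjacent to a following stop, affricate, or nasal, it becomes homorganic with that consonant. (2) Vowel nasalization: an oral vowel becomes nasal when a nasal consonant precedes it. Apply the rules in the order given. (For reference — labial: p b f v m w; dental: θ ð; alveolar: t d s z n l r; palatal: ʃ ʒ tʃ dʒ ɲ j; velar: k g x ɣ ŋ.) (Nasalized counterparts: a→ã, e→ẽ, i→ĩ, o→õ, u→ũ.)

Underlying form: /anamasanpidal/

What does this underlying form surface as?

Rule 1: /n/ before /p/ (labial) → [m]
After rule 1: anamasampidal
Rule 2: /a/ after nasal /n/ → [ã]
Rule 2: /a/ after nasal /m/ → [ã]

[anãmãsampidal]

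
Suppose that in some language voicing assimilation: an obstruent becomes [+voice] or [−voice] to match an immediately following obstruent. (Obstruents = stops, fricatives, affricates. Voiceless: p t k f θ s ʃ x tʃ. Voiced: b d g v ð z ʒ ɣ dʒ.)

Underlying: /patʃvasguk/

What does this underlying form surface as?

/tʃ/ before /v/ (voiced) → [dʒ]
/s/ before /g/ (voiced) → [z]

[padʒvazguk]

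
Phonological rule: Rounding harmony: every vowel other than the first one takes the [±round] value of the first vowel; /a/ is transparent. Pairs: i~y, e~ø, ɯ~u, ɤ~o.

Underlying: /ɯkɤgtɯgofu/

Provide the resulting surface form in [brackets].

/o/ harmonizes with /ɯ/ ([-round]) → [ɤ]
/u/ harmonizes with /ɯ/ ([-round]) → [ɯ]

[ɯkɤgtɯgɤfɯ]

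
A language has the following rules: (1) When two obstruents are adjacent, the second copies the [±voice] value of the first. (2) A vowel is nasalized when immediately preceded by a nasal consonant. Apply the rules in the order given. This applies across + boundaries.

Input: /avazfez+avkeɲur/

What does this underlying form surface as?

[avazvez+avgeɲũr]

Rule 1: /f/ after /z/ (voiced) → [v]
Rule 1: /k/ after /v/ (voiced) → [g]
After rule 1: avazvez+avgeɲur
Rule 2: /u/ after nasal /ɲ/ → [ũ]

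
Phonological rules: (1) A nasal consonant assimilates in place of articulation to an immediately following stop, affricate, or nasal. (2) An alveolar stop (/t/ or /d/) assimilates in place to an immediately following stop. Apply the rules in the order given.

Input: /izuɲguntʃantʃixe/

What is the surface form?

Rule 1: /ɲ/ before /g/ (velar) → [ŋ]
Rule 1: /n/ before /tʃ/ (palatal) → [ɲ]
Rule 1: /n/ before /tʃ/ (palatal) → [ɲ]
After rule 1: izuŋguɲtʃaɲtʃixe
Rule 2: no segment meets the rule's conditions; no change.

[izuŋguɲtʃaɲtʃixe]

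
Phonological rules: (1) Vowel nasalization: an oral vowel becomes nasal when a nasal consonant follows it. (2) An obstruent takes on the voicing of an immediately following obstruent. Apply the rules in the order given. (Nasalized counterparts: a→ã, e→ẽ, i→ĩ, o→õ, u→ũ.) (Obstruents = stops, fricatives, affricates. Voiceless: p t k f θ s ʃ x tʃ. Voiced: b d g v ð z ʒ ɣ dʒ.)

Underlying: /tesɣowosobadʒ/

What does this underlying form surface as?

[tezɣowosobadʒ]

Rule 1: no segment meets the rule's conditions; no change.
After rule 1: tesɣowosobadʒ
Rule 2: /s/ before /ɣ/ (voiced) → [z]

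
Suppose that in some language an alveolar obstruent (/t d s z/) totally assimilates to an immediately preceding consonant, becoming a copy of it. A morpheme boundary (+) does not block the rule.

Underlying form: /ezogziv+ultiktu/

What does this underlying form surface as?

[ezoggiv+ullikku]

/z/ after /g/ → [g] (total assimilation)
/t/ after /l/ → [l] (total assimilation)
/t/ after /k/ → [k] (total assimilation)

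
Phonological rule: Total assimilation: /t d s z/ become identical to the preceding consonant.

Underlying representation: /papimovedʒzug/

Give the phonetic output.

[papimovedʒdʒug]

/z/ after /dʒ/ → [dʒ] (total assimilation)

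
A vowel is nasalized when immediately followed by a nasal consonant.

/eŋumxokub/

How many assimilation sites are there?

2

/e/ before nasal /ŋ/ → [ẽ]
/u/ before nasal /m/ → [ũ]
2 segments change.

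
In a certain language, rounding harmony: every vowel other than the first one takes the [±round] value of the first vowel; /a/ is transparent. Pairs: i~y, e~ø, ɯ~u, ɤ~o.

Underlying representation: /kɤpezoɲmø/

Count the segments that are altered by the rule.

2

/o/ harmonizes with /ɤ/ ([-round]) → [ɤ]
/ø/ harmonizes with /ɤ/ ([-round]) → [e]
2 segments change.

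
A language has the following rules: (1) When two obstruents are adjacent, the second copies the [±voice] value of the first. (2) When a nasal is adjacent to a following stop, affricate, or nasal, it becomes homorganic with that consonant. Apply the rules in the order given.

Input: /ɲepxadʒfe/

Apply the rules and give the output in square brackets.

Rule 1: /f/ after /dʒ/ (voiced) → [v]
After rule 1: ɲepxadʒve
Rule 2: no segment meets the rule's conditions; no change.

[ɲepxadʒve]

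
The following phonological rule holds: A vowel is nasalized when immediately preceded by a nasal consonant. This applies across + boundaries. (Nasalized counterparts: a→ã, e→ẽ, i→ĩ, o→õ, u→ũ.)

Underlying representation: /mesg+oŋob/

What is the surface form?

[mẽsg+oŋõb]

/e/ after nasal /m/ → [ẽ]
/o/ after nasal /ŋ/ → [õ]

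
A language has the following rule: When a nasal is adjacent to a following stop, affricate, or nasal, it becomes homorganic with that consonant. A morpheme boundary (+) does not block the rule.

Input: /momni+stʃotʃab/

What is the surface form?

[monni+stʃotʃab]

/m/ before /n/ (alveolar) → [n]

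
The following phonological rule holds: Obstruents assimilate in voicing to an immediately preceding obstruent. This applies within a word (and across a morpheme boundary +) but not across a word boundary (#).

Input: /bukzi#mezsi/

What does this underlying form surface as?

[buksi#mezzi]

/z/ after /k/ (voiceless) → [s]
/s/ after /z/ (voiced) → [z]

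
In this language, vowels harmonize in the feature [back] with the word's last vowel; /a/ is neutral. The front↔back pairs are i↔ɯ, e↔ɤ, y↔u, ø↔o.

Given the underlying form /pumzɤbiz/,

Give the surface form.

[pymzebiz]

/u/ harmonizes with /i/ ([-back]) → [y]
/ɤ/ harmonizes with /i/ ([-back]) → [e]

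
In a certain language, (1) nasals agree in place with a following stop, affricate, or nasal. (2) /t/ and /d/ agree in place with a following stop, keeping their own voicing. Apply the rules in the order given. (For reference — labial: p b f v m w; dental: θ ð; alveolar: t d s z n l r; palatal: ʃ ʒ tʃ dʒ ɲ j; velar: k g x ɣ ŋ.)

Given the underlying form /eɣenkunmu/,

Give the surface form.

Rule 1: /n/ before /k/ (velar) → [ŋ]
Rule 1: /n/ before /m/ (labial) → [m]
After rule 1: eɣeŋkummu
Rule 2: no segment meets the rule's conditions; no change.

[eɣeŋkummu]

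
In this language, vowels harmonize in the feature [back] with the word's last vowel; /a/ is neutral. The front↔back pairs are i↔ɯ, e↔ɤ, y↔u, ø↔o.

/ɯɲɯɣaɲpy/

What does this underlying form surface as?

/ɯ/ harmonizes with /y/ ([-back]) → [i]
/ɯ/ harmonizes with /y/ ([-back]) → [i]

[iɲiɣaɲpy]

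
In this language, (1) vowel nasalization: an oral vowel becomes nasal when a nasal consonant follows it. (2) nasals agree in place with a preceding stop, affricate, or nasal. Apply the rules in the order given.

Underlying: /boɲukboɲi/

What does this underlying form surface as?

Rule 1: /o/ before nasal /ɲ/ → [õ]
Rule 1: /o/ before nasal /ɲ/ → [õ]
After rule 1: bõɲukbõɲi
Rule 2: no segment meets the rule's conditions; no change.

[bõɲukbõɲi]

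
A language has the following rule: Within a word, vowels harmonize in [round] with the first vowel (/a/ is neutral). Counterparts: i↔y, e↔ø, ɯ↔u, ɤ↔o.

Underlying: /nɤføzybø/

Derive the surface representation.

/ø/ harmonizes with /ɤ/ ([-round]) → [e]
/y/ harmonizes with /ɤ/ ([-round]) → [i]
/ø/ harmonizes with /ɤ/ ([-round]) → [e]

[nɤfezibe]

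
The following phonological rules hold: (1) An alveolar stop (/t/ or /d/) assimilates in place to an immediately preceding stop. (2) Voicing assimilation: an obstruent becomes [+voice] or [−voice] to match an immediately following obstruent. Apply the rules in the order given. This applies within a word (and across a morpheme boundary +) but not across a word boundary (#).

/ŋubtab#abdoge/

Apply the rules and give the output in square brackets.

Rule 1: /t/ after /b/ (labial) → [p]
Rule 1: /d/ after /b/ (labial) → [b]
After rule 1: ŋubpab#abboge
Rule 2: /b/ before /p/ (voiceless) → [p]

[ŋuppab#abboge]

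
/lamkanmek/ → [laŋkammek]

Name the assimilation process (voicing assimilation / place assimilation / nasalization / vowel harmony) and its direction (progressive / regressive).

/m/→[ŋ] /n/→[m].
Each target copies a feature from the following segment, so the direction is regressive.

place assimilation, regressive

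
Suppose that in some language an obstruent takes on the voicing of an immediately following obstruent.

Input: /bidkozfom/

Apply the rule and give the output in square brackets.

/d/ before /k/ (voiceless) → [t]
/z/ before /f/ (voiceless) → [s]

[bitkosfom]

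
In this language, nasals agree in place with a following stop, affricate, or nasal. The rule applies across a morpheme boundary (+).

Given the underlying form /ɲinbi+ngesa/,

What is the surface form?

/n/ before /b/ (labial) → [m]
/n/ before /g/ (velar) → [ŋ]

[ɲimbi+ŋgesa]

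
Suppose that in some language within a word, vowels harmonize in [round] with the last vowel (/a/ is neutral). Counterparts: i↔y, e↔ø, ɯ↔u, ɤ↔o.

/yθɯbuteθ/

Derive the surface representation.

/y/ harmonizes with /e/ ([-round]) → [i]
/u/ harmonizes with /e/ ([-round]) → [ɯ]

[iθɯbɯteθ]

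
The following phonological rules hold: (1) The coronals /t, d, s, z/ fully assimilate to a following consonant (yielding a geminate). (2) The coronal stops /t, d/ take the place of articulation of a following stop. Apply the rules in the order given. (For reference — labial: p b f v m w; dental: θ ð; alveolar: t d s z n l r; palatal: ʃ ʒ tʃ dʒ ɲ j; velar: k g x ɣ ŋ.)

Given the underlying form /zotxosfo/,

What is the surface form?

Rule 1: /t/ before /x/ → [x] (total assimilation)
Rule 1: /s/ before /f/ → [f] (total assimilation)
After rule 1: zoxxoffo
Rule 2: no segment meets the rule's conditions; no change.

[zoxxoffo]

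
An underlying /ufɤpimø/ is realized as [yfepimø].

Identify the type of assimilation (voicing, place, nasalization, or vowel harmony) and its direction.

vowel harmony, regressive

/u/→[y] /ɤ/→[e].
Vowels agree with the last vowel, so the harmony is regressive.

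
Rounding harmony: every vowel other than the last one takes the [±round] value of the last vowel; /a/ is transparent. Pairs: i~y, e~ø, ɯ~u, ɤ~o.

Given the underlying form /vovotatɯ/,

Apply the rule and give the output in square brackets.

/o/ harmonizes with /ɯ/ ([-round]) → [ɤ]
/o/ harmonizes with /ɯ/ ([-round]) → [ɤ]

[vɤvɤtatɯ]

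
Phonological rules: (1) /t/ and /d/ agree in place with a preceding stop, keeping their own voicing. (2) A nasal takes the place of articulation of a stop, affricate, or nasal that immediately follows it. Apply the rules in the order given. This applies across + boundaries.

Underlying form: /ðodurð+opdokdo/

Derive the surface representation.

[ðodurð+opbokgo]

Rule 1: /d/ after /p/ (labial) → [b]
Rule 1: /d/ after /k/ (velar) → [g]
After rule 1: ðodurð+opbokgo
Rule 2: no segment meets the rule's conditions; no change.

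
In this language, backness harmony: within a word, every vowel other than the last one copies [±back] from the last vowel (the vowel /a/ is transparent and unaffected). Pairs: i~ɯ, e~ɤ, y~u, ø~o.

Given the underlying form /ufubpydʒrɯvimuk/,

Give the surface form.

/y/ harmonizes with /u/ ([+back]) → [u]
/i/ harmonizes with /u/ ([+back]) → [ɯ]

[ufubpudʒrɯvɯmuk]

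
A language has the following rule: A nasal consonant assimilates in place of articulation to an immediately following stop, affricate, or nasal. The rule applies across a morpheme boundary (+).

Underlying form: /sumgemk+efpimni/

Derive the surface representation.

/m/ before /g/ (velar) → [ŋ]
/m/ before /k/ (velar) → [ŋ]
/m/ before /n/ (alveolar) → [n]

[suŋgeŋk+efpinni]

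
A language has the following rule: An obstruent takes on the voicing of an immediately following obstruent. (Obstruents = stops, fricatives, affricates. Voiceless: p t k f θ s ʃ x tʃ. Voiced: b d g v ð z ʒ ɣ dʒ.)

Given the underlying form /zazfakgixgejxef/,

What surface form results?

[zasfaggiɣgejxef]

/z/ before /f/ (voiceless) → [s]
/k/ before /g/ (voiced) → [g]
/x/ before /g/ (voiced) → [ɣ]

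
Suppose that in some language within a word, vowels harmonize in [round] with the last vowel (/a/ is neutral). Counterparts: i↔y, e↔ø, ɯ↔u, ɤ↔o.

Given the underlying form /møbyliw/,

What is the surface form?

/ø/ harmonizes with /i/ ([-round]) → [e]
/y/ harmonizes with /i/ ([-round]) → [i]

[mebiliw]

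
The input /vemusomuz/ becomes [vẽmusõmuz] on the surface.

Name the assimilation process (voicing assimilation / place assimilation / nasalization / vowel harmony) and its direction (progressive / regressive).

/e/→[ẽ] /o/→[õ].
Each target copies a feature from the following segment, so the direction is regressive.

nasalization, regressive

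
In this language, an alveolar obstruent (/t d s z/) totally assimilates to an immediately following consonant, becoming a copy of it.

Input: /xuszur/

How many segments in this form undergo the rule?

1

/s/ before /z/ → [z] (total assimilation)
1 segment changes.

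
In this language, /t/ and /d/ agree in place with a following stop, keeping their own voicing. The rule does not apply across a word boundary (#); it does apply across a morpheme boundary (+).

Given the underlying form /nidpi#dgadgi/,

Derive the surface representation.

/d/ before /p/ (labial) → [b]
/d/ before /g/ (velar) → [g]
/d/ before /g/ (velar) → [g]

[nibpi#ggaggi]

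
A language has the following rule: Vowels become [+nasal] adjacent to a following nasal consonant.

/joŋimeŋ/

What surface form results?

[jõŋĩmẽŋ]

/o/ before nasal /ŋ/ → [õ]
/i/ before nasal /m/ → [ĩ]
/e/ before nasal /ŋ/ → [ẽ]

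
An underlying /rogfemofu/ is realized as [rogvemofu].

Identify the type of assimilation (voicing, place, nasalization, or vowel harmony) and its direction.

voicing assimilation, progressive

/f/→[v].
Each target copies a feature from the preceding segment, so the direction is progressive.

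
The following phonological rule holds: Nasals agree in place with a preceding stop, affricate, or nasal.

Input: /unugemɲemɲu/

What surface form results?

[unugemmemmu]

/ɲ/ after /m/ (labial) → [m]
/ɲ/ after /m/ (labial) → [m]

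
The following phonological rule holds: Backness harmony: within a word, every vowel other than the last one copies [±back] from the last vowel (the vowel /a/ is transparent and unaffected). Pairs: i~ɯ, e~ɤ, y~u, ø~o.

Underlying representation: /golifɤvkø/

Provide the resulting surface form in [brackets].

/o/ harmonizes with /ø/ ([-back]) → [ø]
/ɤ/ harmonizes with /ø/ ([-back]) → [e]

[gølifevkø]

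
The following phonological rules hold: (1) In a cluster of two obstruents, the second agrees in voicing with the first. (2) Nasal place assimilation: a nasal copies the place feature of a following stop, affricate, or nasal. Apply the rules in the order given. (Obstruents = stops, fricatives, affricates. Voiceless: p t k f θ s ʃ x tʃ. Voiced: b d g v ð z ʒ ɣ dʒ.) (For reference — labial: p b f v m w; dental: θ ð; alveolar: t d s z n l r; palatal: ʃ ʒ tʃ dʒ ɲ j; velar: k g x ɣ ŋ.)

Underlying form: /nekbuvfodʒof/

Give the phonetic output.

[nekpuvvodʒof]

Rule 1: /b/ after /k/ (voiceless) → [p]
Rule 1: /f/ after /v/ (voiced) → [v]
After rule 1: nekpuvvodʒof
Rule 2: no segment meets the rule's conditions; no change.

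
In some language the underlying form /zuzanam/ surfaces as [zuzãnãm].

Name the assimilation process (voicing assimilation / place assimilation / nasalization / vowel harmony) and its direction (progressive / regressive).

/a/→[ã] /a/→[ã].
Each target copies a feature from the following segment, so the direction is regressive.

nasalization, regressive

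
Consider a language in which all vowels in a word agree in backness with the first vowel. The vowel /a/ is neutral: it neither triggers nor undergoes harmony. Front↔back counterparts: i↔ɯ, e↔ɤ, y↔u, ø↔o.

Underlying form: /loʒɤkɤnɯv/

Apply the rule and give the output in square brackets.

[loʒɤkɤnɯv]

no segment meets the rule's conditions; no change.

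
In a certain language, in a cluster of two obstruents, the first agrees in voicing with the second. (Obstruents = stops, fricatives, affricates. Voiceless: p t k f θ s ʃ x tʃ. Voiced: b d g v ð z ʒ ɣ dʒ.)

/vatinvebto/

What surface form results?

[vatinvepto]

/b/ before /t/ (voiceless) → [p]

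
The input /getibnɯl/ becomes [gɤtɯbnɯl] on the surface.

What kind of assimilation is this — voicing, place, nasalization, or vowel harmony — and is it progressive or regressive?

vowel harmony, regressive

/e/→[ɤ] /i/→[ɯ].
Vowels agree with the last vowel, so the harmony is regressive.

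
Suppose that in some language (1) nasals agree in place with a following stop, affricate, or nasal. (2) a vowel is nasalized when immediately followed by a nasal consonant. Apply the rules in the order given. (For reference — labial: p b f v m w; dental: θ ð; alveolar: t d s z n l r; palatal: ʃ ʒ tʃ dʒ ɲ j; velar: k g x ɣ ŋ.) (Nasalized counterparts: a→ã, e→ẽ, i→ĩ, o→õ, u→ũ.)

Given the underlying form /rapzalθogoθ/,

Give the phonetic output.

Rule 1: no segment meets the rule's conditions; no change.
After rule 1: rapzalθogoθ
Rule 2: no segment meets the rule's conditions; no change.

[rapzalθogoθ]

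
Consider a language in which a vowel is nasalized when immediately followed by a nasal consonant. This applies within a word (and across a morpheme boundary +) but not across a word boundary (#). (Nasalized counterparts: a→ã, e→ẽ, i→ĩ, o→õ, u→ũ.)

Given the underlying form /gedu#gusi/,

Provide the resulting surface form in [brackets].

no segment meets the rule's conditions; no change.

[gedu#gusi]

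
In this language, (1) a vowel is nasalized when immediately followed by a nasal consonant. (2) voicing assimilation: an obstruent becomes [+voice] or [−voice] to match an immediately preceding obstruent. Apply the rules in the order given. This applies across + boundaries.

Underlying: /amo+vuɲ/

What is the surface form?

Rule 1: /a/ before nasal /m/ → [ã]
Rule 1: /u/ before nasal /ɲ/ → [ũ]
After rule 1: ãmo+vũɲ
Rule 2: no segment meets the rule's conditions; no change.

[ãmo+vũɲ]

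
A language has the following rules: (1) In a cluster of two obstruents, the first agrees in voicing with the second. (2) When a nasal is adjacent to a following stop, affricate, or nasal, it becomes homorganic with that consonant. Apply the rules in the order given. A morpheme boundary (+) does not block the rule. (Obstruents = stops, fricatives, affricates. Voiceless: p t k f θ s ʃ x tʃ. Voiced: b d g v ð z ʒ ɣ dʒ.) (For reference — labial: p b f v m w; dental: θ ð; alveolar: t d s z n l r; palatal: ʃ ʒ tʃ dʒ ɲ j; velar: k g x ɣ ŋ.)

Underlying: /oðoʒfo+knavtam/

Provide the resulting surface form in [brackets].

Rule 1: /ʒ/ before /f/ (voiceless) → [ʃ]
Rule 1: /v/ before /t/ (voiceless) → [f]
After rule 1: oðoʃfo+knaftam
Rule 2: no segment meets the rule's conditions; no change.

[oðoʃfo+knaftam]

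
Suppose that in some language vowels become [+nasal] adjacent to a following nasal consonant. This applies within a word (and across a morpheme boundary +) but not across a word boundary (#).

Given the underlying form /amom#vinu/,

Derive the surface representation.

/a/ before nasal /m/ → [ã]
/o/ before nasal /m/ → [õ]
/i/ before nasal /n/ → [ĩ]

[ãmõm#vĩnu]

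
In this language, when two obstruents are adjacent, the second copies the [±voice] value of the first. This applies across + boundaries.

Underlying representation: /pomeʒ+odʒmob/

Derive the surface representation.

no segment meets the rule's conditions; no change.

[pomeʒ+odʒmob]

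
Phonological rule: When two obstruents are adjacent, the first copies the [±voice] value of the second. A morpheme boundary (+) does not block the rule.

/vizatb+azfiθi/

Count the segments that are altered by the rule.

2

/t/ before /b/ (voiced) → [d]
/z/ before /f/ (voiceless) → [s]
2 segments change.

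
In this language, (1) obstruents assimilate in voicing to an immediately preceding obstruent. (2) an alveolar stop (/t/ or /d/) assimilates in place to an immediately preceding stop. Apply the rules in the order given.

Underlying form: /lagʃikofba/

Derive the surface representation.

[lagʒikofpa]

Rule 1: /ʃ/ after /g/ (voiced) → [ʒ]
Rule 1: /b/ after /f/ (voiceless) → [p]
After rule 1: lagʒikofpa
Rule 2: no segment meets the rule's conditions; no change.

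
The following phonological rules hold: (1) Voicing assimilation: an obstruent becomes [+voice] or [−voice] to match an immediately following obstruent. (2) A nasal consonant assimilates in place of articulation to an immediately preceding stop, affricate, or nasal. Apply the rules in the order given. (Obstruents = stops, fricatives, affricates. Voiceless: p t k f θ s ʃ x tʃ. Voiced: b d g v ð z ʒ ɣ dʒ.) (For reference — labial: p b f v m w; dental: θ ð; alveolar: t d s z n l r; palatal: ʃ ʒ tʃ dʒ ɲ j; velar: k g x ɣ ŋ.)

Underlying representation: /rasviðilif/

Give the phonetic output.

Rule 1: /s/ before /v/ (voiced) → [z]
After rule 1: razviðilif
Rule 2: no segment meets the rule's conditions; no change.

[razviðilif]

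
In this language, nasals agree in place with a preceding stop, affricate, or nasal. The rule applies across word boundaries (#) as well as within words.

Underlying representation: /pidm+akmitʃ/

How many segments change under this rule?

/m/ after /d/ (alveolar) → [n]
/m/ after /k/ (velar) → [ŋ]
2 segments change.

2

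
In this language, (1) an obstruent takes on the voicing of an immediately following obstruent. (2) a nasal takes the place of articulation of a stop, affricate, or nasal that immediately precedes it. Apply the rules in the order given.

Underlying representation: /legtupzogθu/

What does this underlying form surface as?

Rule 1: /g/ before /t/ (voiceless) → [k]
Rule 1: /p/ before /z/ (voiced) → [b]
Rule 1: /g/ before /θ/ (voiceless) → [k]
After rule 1: lektubzokθu
Rule 2: no segment meets the rule's conditions; no change.

[lektubzokθu]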